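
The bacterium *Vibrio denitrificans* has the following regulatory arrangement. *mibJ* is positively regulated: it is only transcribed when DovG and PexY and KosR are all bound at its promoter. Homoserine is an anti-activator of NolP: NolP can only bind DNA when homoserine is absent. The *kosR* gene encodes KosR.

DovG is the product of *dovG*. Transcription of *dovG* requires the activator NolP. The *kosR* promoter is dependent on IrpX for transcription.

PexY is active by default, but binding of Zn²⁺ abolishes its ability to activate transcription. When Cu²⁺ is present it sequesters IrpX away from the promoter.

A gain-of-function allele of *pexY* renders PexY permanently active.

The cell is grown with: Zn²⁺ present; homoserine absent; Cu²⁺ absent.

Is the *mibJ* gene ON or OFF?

Homoserine is absent, so NolP is active.
No repressor is bound and NolP is active, so *dovG* is transcribed.
So DovG is produced and active.
PexY is constitutively active in this strain.
Cu²⁺ is absent, so IrpX is active.
No repressor is bound and IrpX is active, so *kosR* is transcribed.
So KosR is produced and active.
No repressor is bound and DovG and PexY and KosR are active, so *mibJ* is transcribed.

ON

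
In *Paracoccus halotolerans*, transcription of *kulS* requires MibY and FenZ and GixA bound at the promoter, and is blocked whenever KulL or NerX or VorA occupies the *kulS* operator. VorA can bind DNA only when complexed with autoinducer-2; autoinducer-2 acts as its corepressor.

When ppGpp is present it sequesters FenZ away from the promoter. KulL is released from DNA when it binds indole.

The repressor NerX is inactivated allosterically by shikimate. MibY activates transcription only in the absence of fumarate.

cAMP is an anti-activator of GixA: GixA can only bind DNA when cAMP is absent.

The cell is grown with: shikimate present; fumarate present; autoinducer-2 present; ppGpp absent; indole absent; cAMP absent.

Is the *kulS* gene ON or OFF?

OFF

Indole is absent, so KulL is active.
Fumarate is present, so MibY is inactive.
Shikimate is present, so NerX is inactive.
ppGpp is absent, so FenZ is active.
Autoinducer-2 is present, so VorA is active.
cAMP is absent, so GixA is active.
With repressor KulL bound, *kulS* is not transcribed.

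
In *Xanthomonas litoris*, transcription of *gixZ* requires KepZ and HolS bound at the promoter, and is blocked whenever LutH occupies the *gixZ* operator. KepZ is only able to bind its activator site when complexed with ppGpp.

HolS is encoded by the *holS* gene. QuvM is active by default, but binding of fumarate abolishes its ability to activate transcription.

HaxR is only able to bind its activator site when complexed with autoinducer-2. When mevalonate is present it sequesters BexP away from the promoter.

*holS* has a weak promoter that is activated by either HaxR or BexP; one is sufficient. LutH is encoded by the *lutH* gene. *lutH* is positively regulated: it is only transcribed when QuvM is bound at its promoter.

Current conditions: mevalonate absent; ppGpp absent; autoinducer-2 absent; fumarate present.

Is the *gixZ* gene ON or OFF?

OFF

ppGpp is absent, so KepZ is inactive.
Autoinducer-2 is absent, so HaxR is inactive.
Mevalonate is absent, so BexP is active.
Activator BexP is present, so *holS* is transcribed.
So HolS is produced and active.
Fumarate is present, so QuvM is inactive.
Required activator QuvM is absent, so *lutH* is not transcribed.
So LutH is not produced.
Required activator KepZ is absent, so *gixZ* is not transcribed.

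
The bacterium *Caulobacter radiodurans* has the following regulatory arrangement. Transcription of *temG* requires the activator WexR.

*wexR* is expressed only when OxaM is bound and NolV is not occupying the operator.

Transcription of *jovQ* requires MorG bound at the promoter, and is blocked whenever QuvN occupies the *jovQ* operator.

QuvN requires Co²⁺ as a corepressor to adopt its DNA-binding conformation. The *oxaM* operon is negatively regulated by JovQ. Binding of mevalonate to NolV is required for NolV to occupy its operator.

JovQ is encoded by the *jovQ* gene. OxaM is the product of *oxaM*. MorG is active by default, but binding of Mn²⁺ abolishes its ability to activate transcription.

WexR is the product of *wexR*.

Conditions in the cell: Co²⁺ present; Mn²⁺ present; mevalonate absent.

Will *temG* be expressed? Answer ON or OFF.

ON

Co²⁺ is present, so QuvN is active.
Mn²⁺ is present, so MorG is inactive.
With repressor QuvN bound, *jovQ* is not transcribed.
So JovQ is not produced.
With no repressor bound, *oxaM* is transcribed.
So OxaM is produced and active.
Mevalonate is absent, so NolV is inactive.
No repressor is bound and OxaM is active, so *wexR* is transcribed.
So WexR is produced and active.
No repressor is bound and WexR is active, so *temG* is transcribed.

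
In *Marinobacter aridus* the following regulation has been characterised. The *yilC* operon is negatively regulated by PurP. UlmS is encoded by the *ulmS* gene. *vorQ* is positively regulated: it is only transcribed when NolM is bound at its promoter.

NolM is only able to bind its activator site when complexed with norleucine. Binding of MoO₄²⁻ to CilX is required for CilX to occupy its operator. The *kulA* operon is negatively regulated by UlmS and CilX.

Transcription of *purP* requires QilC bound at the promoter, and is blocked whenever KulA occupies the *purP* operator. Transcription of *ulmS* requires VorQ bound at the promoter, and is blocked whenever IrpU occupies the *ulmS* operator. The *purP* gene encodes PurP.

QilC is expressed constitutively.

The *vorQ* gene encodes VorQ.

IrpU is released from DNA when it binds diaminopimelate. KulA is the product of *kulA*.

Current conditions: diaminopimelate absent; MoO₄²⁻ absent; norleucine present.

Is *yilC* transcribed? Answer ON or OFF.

ON

Norleucine is present, so NolM is active.
No repressor is bound and NolM is active, so *vorQ* is transcribed.
So VorQ is produced and active.
Diaminopimelate is absent, so IrpU is active.
With repressor IrpU bound, *ulmS* is not transcribed.
So UlmS is not produced.
MoO₄²⁻ is absent, so CilX is inactive.
With no repressor bound, *kulA* is transcribed.
So KulA is produced and active.
QilC is produced constitutively and is active.
With repressor KulA bound, *purP* is not transcribed.
So PurP is not produced.
With no repressor bound, *yilC* is transcribed.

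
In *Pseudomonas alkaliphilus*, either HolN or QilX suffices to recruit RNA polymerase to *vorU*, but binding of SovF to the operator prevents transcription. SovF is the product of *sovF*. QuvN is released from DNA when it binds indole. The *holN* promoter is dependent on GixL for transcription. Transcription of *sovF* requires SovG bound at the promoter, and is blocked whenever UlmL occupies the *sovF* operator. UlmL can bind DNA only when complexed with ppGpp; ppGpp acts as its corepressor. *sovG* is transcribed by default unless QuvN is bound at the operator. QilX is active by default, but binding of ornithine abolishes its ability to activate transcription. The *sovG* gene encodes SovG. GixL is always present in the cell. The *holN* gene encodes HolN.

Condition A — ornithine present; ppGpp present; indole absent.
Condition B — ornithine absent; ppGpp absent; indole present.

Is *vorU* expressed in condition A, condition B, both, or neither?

Condition A:
GixL is produced constitutively and is active.
No repressor is bound and GixL is active, so *holN* is transcribed.
So HolN is produced and active.
Ornithine is present, so QilX is inactive.
ppGpp is present, so UlmL is active.
Indole is absent, so QuvN is active.
With repressor QuvN bound, *sovG* is not transcribed.
So SovG is not produced.
With repressor UlmL bound, *sovF* is not transcribed.
So SovF is not produced.
Activator HolN is present, so *vorU* is transcribed.
→ *vorU* is ON in A.
Condition B:
GixL is produced constitutively and is active.
No repressor is bound and GixL is active, so *holN* is transcribed.
So HolN is produced and active.
Ornithine is absent, so QilX is active.
ppGpp is absent, so UlmL is inactive.
Indole is present, so QuvN is inactive.
With no repressor bound, *sovG* is transcribed.
So SovG is produced and active.
No repressor is bound and SovG is active, so *sovF* is transcribed.
So SovF is produced and active.
With repressor SovF bound, *vorU* is not transcribed.
→ *vorU* is OFF in B.

A only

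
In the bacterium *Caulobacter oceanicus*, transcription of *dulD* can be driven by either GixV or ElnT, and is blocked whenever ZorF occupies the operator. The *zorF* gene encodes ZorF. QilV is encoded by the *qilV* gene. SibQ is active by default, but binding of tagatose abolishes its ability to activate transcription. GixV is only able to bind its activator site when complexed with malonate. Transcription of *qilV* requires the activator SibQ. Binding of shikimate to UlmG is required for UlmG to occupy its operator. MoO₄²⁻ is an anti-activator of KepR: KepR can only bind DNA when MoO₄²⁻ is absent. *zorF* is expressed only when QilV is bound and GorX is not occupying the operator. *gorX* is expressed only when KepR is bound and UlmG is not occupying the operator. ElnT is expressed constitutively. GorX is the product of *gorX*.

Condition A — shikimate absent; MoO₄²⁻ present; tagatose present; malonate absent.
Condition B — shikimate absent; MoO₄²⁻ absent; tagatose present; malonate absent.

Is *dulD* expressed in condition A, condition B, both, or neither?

both

Condition A:
Shikimate is absent, so UlmG is inactive.
MoO₄²⁻ is present, so KepR is inactive.
Required activator KepR is absent, so *gorX* is not transcribed.
So GorX is not produced.
Tagatose is present, so SibQ is inactive.
Required activator SibQ is absent, so *qilV* is not transcribed.
So QilV is not produced.
Required activator QilV is absent, so *zorF* is not transcribed.
So ZorF is not produced.
Malonate is absent, so GixV is inactive.
ElnT is produced constitutively and is active.
Activator ElnT is present, so *dulD* is transcribed.
→ *dulD* is ON in A.
Condition B:
Shikimate is absent, so UlmG is inactive.
MoO₄²⁻ is absent, so KepR is active.
No repressor is bound and KepR is active, so *gorX* is transcribed.
So GorX is produced and active.
Tagatose is present, so SibQ is inactive.
Required activator SibQ is absent, so *qilV* is not transcribed.
So QilV is not produced.
With repressor GorX bound, *zorF* is not transcribed.
So ZorF is not produced.
Malonate is absent, so GixV is inactive.
ElnT is produced constitutively and is active.
Activator ElnT is present, so *dulD* is transcribed.
→ *dulD* is ON in B.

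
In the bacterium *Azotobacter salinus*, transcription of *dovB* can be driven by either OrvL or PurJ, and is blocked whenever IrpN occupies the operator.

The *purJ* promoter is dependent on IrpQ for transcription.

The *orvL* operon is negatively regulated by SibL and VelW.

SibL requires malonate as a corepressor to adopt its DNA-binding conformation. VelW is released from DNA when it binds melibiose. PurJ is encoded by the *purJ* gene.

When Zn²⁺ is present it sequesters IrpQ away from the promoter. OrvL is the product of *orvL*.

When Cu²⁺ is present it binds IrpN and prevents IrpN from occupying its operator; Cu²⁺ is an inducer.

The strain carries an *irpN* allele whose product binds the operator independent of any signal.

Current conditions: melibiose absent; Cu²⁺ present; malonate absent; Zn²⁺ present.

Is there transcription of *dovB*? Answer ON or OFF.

Malonate is absent, so SibL is inactive.
Melibiose is absent, so VelW is active.
With repressor VelW bound, *orvL* is not transcribed.
So OrvL is not produced.
Zn²⁺ is present, so IrpQ is inactive.
Required activator IrpQ is absent, so *purJ* is not transcribed.
So PurJ is not produced.
IrpN is constitutively active in this strain.
With repressor IrpN bound, *dovB* is not transcribed.

OFF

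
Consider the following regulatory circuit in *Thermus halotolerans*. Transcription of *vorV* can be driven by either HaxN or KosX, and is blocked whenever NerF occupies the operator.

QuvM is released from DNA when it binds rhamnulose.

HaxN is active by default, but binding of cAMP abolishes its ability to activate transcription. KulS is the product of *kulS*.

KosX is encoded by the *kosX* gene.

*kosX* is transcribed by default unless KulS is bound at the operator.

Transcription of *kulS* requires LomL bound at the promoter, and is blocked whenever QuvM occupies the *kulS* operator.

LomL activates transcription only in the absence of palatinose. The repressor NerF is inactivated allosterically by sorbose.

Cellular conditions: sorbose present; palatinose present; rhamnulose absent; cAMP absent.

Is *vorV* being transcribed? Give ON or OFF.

ON

cAMP is absent, so HaxN is active.
Rhamnulose is absent, so QuvM is active.
Palatinose is present, so LomL is inactive.
With repressor QuvM bound, *kulS* is not transcribed.
So KulS is not produced.
With no repressor bound, *kosX* is transcribed.
So KosX is produced and active.
Sorbose is present, so NerF is inactive.
Activator HaxN is present, so *vorV* is transcribed.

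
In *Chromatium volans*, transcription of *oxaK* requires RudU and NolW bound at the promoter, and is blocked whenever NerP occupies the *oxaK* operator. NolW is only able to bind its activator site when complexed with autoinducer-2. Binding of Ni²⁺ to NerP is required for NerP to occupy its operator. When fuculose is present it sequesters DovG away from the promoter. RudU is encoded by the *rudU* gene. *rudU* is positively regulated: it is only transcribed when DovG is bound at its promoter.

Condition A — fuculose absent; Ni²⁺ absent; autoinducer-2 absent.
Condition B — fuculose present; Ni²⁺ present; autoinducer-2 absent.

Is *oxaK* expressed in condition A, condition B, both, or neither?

Condition A:
Fuculose is absent, so DovG is active.
No repressor is bound and DovG is active, so *rudU* is transcribed.
So RudU is produced and active.
Ni²⁺ is absent, so NerP is inactive.
Autoinducer-2 is absent, so NolW is inactive.
Required activator NolW is absent, so *oxaK* is not transcribed.
→ *oxaK* is OFF in A.
Condition B:
Fuculose is present, so DovG is inactive.
Required activator DovG is absent, so *rudU* is not transcribed.
So RudU is not produced.
Ni²⁺ is present, so NerP is active.
Autoinducer-2 is absent, so NolW is inactive.
With repressor NerP bound, *oxaK* is not transcribed.
→ *oxaK* is OFF in B.

neither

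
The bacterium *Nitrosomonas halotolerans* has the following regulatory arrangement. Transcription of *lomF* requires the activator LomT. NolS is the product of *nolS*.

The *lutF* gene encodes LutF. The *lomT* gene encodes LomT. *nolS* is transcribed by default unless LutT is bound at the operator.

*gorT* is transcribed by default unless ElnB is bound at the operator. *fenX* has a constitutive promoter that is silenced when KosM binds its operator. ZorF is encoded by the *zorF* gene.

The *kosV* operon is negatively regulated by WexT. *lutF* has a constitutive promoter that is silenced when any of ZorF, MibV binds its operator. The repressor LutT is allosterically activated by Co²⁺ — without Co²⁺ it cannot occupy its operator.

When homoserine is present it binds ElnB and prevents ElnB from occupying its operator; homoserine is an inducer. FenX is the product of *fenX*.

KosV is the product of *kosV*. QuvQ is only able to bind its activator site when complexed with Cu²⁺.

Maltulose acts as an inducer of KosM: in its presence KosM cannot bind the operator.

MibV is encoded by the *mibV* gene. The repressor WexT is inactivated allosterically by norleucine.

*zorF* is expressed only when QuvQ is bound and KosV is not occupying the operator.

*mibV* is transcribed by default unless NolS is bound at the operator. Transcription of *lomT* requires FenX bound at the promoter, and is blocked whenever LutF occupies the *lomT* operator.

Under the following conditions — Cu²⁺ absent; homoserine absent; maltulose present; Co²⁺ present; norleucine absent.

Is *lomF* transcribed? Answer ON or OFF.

Norleucine is absent, so WexT is active.
With repressor WexT bound, *kosV* is not transcribed.
So KosV is not produced.
Cu²⁺ is absent, so QuvQ is inactive.
Required activator QuvQ is absent, so *zorF* is not transcribed.
So ZorF is not produced.
Co²⁺ is present, so LutT is active.
With repressor LutT bound, *nolS* is not transcribed.
So NolS is not produced.
With no repressor bound, *mibV* is transcribed.
So MibV is produced and active.
With repressor MibV bound, *lutF* is not transcribed.
So LutF is not produced.
Maltulose is present, so KosM is inactive.
With no repressor bound, *fenX* is transcribed.
So FenX is produced and active.
No repressor is bound and FenX is active, so *lomT* is transcribed.
So LomT is produced and active.
No repressor is bound and LomT is active, so *lomF* is transcribed.

ON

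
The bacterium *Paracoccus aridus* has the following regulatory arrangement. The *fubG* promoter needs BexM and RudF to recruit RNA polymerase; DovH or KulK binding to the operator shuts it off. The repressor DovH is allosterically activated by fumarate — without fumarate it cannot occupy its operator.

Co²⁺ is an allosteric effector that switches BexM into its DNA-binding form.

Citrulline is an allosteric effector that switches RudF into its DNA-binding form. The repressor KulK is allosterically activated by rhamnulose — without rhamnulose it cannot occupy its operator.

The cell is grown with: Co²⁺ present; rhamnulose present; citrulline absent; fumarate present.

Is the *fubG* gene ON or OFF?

OFF

Fumarate is present, so DovH is active.
Co²⁺ is present, so BexM is active.
Citrulline is absent, so RudF is inactive.
Rhamnulose is present, so KulK is active.
With repressor DovH bound, *fubG* is not transcribed.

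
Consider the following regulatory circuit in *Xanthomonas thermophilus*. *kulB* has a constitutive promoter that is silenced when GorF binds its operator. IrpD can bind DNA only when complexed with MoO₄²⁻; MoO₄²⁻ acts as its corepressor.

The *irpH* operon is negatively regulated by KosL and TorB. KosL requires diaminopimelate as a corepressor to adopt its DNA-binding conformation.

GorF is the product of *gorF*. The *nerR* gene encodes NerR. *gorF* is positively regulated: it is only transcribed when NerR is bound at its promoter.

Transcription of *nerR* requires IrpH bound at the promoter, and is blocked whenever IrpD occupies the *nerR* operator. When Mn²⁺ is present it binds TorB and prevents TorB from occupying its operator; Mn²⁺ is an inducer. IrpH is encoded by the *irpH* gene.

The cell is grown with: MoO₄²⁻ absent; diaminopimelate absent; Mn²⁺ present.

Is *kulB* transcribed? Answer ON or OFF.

Diaminopimelate is absent, so KosL is inactive.
Mn²⁺ is present, so TorB is inactive.
With no repressor bound, *irpH* is transcribed.
So IrpH is produced and active.
MoO₄²⁻ is absent, so IrpD is inactive.
No repressor is bound and IrpH is active, so *nerR* is transcribed.
So NerR is produced and active.
No repressor is bound and NerR is active, so *gorF* is transcribed.
So GorF is produced and active.
With repressor GorF bound, *kulB* is not transcribed.

OFF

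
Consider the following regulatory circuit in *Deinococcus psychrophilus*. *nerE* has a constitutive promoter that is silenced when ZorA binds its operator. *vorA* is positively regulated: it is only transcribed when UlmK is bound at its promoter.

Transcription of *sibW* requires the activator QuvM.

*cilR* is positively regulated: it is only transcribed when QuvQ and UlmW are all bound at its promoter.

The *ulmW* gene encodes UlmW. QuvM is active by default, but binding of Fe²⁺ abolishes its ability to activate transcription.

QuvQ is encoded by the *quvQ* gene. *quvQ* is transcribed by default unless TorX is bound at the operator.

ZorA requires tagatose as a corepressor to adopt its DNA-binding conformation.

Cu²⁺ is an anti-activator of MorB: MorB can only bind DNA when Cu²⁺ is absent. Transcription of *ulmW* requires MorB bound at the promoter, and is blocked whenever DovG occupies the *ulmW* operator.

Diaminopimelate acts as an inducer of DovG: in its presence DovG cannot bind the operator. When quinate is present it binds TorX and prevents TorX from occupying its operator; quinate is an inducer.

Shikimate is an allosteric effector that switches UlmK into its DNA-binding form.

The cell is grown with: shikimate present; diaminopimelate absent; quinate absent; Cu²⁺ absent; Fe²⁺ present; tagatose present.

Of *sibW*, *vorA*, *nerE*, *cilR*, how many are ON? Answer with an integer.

1

Fe²⁺ is present, so QuvM is inactive.
Required activator QuvM is absent, so *sibW* is not transcribed.
→ *sibW* is OFF.
Shikimate is present, so UlmK is active.
No repressor is bound and UlmK is active, so *vorA* is transcribed.
→ *vorA* is ON.
Tagatose is present, so ZorA is active.
With repressor ZorA bound, *nerE* is not transcribed.
→ *nerE* is OFF.
Quinate is absent, so TorX is active.
With repressor TorX bound, *quvQ* is not transcribed.
So QuvQ is not produced.
Cu²⁺ is absent, so MorB is active.
Diaminopimelate is absent, so DovG is active.
With repressor DovG bound, *ulmW* is not transcribed.
So UlmW is not produced.
Required activator QuvQ is absent, so *cilR* is not transcribed.
→ *cilR* is OFF.
1 of the 4 genes is transcribed.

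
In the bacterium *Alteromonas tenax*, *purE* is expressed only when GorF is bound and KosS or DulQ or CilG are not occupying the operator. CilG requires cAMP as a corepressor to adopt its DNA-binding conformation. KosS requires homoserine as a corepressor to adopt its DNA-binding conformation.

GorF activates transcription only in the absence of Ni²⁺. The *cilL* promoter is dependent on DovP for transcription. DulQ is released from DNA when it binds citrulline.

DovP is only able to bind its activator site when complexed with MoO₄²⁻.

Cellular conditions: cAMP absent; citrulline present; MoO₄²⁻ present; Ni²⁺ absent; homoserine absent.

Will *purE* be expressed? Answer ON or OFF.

ON

Ni²⁺ is absent, so GorF is active.
Homoserine is absent, so KosS is inactive.
Citrulline is present, so DulQ is inactive.
cAMP is absent, so CilG is inactive.
No repressor is bound and GorF is active, so *purE* is transcribed.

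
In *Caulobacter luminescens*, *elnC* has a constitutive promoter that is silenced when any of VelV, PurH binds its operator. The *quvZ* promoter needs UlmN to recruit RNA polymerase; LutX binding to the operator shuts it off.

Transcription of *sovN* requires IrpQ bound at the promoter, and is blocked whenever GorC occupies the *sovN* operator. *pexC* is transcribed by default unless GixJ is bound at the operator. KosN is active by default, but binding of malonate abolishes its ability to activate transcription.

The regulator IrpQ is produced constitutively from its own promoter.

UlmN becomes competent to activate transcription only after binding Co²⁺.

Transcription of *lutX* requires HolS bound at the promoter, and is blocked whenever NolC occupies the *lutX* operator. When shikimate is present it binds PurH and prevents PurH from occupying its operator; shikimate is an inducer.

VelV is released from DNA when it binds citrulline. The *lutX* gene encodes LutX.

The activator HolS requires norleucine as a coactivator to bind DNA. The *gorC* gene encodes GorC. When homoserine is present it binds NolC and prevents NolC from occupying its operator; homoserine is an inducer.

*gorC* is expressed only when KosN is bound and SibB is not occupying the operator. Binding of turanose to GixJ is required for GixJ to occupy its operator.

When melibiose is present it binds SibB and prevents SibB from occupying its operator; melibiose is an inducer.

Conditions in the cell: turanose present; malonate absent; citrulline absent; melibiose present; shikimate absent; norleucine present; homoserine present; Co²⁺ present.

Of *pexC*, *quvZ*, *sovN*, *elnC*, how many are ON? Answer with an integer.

Turanose is present, so GixJ is active.
With repressor GixJ bound, *pexC* is not transcribed.
→ *pexC* is OFF.
Co²⁺ is present, so UlmN is active.
Norleucine is present, so HolS is active.
Homoserine is present, so NolC is inactive.
No repressor is bound and HolS is active, so *lutX* is transcribed.
So LutX is produced and active.
With repressor LutX bound, *quvZ* is not transcribed.
→ *quvZ* is OFF.
Melibiose is present, so SibB is inactive.
Malonate is absent, so KosN is active.
No repressor is bound and KosN is active, so *gorC* is transcribed.
So GorC is produced and active.
IrpQ is produced constitutively and is active.
With repressor GorC bound, *sovN* is not transcribed.
→ *sovN* is OFF.
Citrulline is absent, so VelV is active.
Shikimate is absent, so PurH is active.
With repressor VelV bound, *elnC* is not transcribed.
→ *elnC* is OFF.
0 of the 4 genes are transcribed.

0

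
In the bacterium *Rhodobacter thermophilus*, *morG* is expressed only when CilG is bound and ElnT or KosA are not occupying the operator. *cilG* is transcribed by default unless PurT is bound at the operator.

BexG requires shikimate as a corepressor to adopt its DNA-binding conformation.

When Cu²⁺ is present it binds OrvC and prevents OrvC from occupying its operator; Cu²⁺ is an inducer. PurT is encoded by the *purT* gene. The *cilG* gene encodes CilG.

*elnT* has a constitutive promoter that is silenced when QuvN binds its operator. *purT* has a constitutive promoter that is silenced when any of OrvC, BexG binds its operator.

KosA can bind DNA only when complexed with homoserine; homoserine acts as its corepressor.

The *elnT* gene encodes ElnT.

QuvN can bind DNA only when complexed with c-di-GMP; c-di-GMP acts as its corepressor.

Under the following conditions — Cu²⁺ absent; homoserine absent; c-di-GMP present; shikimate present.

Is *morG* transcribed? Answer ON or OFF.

ON

c-di-GMP is present, so QuvN is active.
With repressor QuvN bound, *elnT* is not transcribed.
So ElnT is not produced.
Homoserine is absent, so KosA is inactive.
Cu²⁺ is absent, so OrvC is active.
Shikimate is present, so BexG is active.
With repressor OrvC bound, *purT* is not transcribed.
So PurT is not produced.
With no repressor bound, *cilG* is transcribed.
So CilG is produced and active.
No repressor is bound and CilG is active, so *morG* is transcribed.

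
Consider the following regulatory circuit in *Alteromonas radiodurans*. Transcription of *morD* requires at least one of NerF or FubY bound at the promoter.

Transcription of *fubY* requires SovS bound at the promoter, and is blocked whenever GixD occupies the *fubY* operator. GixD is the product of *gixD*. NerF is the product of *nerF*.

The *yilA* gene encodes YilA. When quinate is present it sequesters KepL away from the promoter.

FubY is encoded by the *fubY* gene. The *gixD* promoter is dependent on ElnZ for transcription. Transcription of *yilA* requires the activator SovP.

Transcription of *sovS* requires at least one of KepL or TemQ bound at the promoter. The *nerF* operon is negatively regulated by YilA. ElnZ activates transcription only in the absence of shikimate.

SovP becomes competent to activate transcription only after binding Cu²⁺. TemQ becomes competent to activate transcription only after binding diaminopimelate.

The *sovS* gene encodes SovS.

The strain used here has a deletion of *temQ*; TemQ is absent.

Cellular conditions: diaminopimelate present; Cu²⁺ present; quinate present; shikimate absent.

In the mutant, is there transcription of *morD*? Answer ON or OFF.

OFF

Cu²⁺ is present, so SovP is active.
No repressor is bound and SovP is active, so *yilA* is transcribed.
So YilA is produced and active.
With repressor YilA bound, *nerF* is not transcribed.
So NerF is not produced.
Shikimate is absent, so ElnZ is active.
No repressor is bound and ElnZ is active, so *gixD* is transcribed.
So GixD is produced and active.
Quinate is present, so KepL is inactive.
TemQ is non-functional in this strain, so it has no effect.
No activator is available at the *sovS* promoter, so *sovS* is not transcribed.
So SovS is not produced.
With repressor GixD bound, *fubY* is not transcribed.
So FubY is not produced.
No activator is available at the *morD* promoter, so *morD* is not transcribed.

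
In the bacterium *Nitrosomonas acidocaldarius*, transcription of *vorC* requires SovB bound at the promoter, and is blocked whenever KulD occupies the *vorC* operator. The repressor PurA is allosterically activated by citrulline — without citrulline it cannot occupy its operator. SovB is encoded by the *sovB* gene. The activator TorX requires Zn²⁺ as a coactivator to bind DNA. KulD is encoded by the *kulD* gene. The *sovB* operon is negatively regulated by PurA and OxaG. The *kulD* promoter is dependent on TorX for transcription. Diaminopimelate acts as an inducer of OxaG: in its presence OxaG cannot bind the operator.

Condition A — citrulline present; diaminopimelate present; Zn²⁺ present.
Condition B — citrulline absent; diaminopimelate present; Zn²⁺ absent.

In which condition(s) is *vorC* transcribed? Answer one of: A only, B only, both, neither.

B only

Condition A:
Citrulline is present, so PurA is active.
Diaminopimelate is present, so OxaG is inactive.
With repressor PurA bound, *sovB* is not transcribed.
So SovB is not produced.
Zn²⁺ is present, so TorX is active.
No repressor is bound and TorX is active, so *kulD* is transcribed.
So KulD is produced and active.
With repressor KulD bound, *vorC* is not transcribed.
→ *vorC* is OFF in A.
Condition B:
Citrulline is absent, so PurA is inactive.
Diaminopimelate is present, so OxaG is inactive.
With no repressor bound, *sovB* is transcribed.
So SovB is produced and active.
Zn²⁺ is absent, so TorX is inactive.
Required activator TorX is absent, so *kulD* is not transcribed.
So KulD is not produced.
No repressor is bound and SovB is active, so *vorC* is transcribed.
→ *vorC* is ON in B.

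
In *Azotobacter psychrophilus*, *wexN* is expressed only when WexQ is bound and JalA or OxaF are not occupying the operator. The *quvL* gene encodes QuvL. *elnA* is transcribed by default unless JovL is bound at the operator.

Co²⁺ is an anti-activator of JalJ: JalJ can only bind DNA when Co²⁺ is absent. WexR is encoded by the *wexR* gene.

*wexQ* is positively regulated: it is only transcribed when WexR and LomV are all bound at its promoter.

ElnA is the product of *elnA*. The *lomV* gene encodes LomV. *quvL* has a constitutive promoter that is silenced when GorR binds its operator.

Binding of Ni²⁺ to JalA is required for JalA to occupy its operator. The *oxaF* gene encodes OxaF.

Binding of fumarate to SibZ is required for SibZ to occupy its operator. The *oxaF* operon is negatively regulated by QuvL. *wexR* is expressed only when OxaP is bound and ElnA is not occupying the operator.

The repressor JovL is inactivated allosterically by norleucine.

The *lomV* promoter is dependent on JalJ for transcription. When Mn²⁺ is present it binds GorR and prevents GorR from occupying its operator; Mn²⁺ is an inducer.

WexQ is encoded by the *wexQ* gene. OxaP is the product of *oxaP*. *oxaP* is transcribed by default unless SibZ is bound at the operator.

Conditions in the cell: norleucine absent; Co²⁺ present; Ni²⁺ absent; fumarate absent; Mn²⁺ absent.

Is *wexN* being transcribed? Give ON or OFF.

OFF

Norleucine is absent, so JovL is active.
With repressor JovL bound, *elnA* is not transcribed.
So ElnA is not produced.
Fumarate is absent, so SibZ is inactive.
With no repressor bound, *oxaP* is transcribed.
So OxaP is produced and active.
No repressor is bound and OxaP is active, so *wexR* is transcribed.
So WexR is produced and active.
Co²⁺ is present, so JalJ is inactive.
Required activator JalJ is absent, so *lomV* is not transcribed.
So LomV is not produced.
Required activator LomV is absent, so *wexQ* is not transcribed.
So WexQ is not produced.
Ni²⁺ is absent, so JalA is inactive.
Mn²⁺ is absent, so GorR is active.
With repressor GorR bound, *quvL* is not transcribed.
So QuvL is not produced.
With no repressor bound, *oxaF* is transcribed.
So OxaF is produced and active.
With repressor OxaF bound, *wexN* is not transcribed.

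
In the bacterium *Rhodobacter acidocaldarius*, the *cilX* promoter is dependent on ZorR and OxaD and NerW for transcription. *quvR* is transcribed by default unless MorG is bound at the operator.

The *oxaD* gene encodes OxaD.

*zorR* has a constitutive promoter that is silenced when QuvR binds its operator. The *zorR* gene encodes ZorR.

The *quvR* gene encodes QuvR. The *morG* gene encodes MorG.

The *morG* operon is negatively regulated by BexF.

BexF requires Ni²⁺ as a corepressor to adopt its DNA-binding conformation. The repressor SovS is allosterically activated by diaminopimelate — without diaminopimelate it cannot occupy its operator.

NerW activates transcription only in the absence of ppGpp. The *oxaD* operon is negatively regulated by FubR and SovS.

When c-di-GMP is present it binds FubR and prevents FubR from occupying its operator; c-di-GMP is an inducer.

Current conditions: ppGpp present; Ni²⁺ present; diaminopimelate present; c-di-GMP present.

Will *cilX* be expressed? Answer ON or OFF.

OFF

Ni²⁺ is present, so BexF is active.
With repressor BexF bound, *morG* is not transcribed.
So MorG is not produced.
With no repressor bound, *quvR* is transcribed.
So QuvR is produced and active.
With repressor QuvR bound, *zorR* is not transcribed.
So ZorR is not produced.
c-di-GMP is present, so FubR is inactive.
Diaminopimelate is present, so SovS is active.
With repressor SovS bound, *oxaD* is not transcribed.
So OxaD is not produced.
ppGpp is present, so NerW is inactive.
Required activator ZorR is absent, so *cilX* is not transcribed.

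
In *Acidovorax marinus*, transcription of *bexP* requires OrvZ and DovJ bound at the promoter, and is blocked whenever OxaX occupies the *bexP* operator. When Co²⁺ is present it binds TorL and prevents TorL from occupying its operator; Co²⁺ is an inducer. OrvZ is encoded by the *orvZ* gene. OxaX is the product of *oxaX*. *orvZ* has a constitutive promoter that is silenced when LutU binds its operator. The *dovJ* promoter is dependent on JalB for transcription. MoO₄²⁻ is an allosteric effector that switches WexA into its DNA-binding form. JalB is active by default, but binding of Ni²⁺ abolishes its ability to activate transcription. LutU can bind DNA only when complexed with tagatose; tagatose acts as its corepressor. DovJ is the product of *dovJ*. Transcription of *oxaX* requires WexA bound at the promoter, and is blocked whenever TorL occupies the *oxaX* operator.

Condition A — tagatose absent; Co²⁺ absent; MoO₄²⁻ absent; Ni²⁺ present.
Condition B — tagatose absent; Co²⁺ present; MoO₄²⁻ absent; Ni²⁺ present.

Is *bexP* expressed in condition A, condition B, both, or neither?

neither

Condition A:
Tagatose is absent, so LutU is inactive.
With no repressor bound, *orvZ* is transcribed.
So OrvZ is produced and active.
Co²⁺ is absent, so TorL is active.
MoO₄²⁻ is absent, so WexA is inactive.
With repressor TorL bound, *oxaX* is not transcribed.
So OxaX is not produced.
Ni²⁺ is present, so JalB is inactive.
Required activator JalB is absent, so *dovJ* is not transcribed.
So DovJ is not produced.
Required activator DovJ is absent, so *bexP* is not transcribed.
→ *bexP* is OFF in A.
Condition B:
Tagatose is absent, so LutU is inactive.
With no repressor bound, *orvZ* is transcribed.
So OrvZ is produced and active.
Co²⁺ is present, so TorL is inactive.
MoO₄²⁻ is absent, so WexA is inactive.
Required activator WexA is absent, so *oxaX* is not transcribed.
So OxaX is not produced.
Ni²⁺ is present, so JalB is inactive.
Required activator JalB is absent, so *dovJ* is not transcribed.
So DovJ is not produced.
Required activator DovJ is absent, so *bexP* is not transcribed.
→ *bexP* is OFF in B.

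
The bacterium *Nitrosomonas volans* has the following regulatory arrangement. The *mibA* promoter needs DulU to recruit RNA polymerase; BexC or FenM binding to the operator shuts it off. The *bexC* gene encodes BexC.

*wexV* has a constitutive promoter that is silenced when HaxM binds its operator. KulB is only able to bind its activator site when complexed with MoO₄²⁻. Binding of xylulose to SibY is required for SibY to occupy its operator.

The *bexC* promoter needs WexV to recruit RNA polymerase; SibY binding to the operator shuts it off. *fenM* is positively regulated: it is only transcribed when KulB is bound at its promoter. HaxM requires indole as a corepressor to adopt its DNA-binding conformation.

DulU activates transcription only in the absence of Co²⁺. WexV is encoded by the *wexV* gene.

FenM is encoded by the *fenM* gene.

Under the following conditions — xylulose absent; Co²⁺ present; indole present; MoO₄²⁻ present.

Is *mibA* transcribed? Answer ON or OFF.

Indole is present, so HaxM is active.
With repressor HaxM bound, *wexV* is not transcribed.
So WexV is not produced.
Xylulose is absent, so SibY is inactive.
Required activator WexV is absent, so *bexC* is not transcribed.
So BexC is not produced.
MoO₄²⁻ is present, so KulB is active.
No repressor is bound and KulB is active, so *fenM* is transcribed.
So FenM is produced and active.
Co²⁺ is present, so DulU is inactive.
With repressor FenM bound, *mibA* is not transcribed.

OFF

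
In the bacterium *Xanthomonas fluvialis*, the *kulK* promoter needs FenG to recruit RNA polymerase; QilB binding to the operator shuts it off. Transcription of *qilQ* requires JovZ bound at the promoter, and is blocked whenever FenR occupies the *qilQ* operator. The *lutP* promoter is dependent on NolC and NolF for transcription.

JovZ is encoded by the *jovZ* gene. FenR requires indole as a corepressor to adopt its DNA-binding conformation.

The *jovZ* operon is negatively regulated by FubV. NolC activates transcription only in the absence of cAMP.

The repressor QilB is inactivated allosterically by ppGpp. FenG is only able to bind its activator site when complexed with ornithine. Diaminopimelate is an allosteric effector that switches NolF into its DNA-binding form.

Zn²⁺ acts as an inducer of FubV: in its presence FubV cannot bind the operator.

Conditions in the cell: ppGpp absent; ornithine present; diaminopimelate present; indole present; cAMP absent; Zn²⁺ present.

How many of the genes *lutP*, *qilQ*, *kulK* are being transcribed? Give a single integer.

1

cAMP is absent, so NolC is active.
Diaminopimelate is present, so NolF is active.
No repressor is bound and NolC and NolF are active, so *lutP* is transcribed.
→ *lutP* is ON.
Zn²⁺ is present, so FubV is inactive.
With no repressor bound, *jovZ* is transcribed.
So JovZ is produced and active.
Indole is present, so FenR is active.
With repressor FenR bound, *qilQ* is not transcribed.
→ *qilQ* is OFF.
Ornithine is present, so FenG is active.
ppGpp is absent, so QilB is active.
With repressor QilB bound, *kulK* is not transcribed.
→ *kulK* is OFF.
1 of the 3 genes is transcribed.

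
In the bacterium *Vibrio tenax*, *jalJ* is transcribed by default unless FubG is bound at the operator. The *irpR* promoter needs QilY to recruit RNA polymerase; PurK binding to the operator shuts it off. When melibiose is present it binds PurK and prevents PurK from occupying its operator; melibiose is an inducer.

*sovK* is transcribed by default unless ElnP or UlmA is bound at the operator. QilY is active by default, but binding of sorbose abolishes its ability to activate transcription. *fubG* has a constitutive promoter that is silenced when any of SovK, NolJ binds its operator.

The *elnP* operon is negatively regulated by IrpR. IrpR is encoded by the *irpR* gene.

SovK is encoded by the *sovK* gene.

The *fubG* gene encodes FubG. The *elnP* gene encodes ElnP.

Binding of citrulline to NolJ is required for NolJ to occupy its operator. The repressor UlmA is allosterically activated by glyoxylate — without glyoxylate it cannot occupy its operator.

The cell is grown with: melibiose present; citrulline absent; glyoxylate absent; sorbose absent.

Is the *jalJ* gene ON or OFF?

ON

Sorbose is absent, so QilY is active.
Melibiose is present, so PurK is inactive.
No repressor is bound and QilY is active, so *irpR* is transcribed.
So IrpR is produced and active.
With repressor IrpR bound, *elnP* is not transcribed.
So ElnP is not produced.
Glyoxylate is absent, so UlmA is inactive.
With no repressor bound, *sovK* is transcribed.
So SovK is produced and active.
Citrulline is absent, so NolJ is inactive.
With repressor SovK bound, *fubG* is not transcribed.
So FubG is not produced.
With no repressor bound, *jalJ* is transcribed.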